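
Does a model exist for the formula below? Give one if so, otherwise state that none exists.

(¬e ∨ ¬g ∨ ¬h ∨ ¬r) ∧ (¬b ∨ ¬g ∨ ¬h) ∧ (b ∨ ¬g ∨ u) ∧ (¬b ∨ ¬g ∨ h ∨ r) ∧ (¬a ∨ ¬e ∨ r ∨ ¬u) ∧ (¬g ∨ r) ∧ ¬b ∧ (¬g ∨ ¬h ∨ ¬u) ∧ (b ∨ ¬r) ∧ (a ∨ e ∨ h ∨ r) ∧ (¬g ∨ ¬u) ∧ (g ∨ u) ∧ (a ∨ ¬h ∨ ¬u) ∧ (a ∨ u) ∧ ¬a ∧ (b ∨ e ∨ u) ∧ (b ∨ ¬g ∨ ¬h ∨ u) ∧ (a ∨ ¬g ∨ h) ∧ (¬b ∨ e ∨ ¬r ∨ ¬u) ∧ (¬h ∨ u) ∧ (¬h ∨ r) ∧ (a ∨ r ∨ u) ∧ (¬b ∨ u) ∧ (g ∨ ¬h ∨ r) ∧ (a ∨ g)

Case a = True:
  Clause (¬a) is falsified — contradiction.
Case a = False:
  (¬b) forces b = False.
  (b ∨ ¬r) forces r = False.
  (¬g ∨ r) forces g = False.
  Clause (a ∨ g) is falsified — contradiction.
Both cases fail, so the formula is unsatisfiable.

Unsatisfiable — no assignment works.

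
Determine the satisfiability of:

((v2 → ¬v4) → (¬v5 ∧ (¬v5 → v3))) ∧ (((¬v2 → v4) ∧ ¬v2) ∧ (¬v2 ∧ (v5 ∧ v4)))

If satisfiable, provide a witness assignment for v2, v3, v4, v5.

Case v2 = True: the conjunct ¬v2 is False.
Case v2 = False: the formula simplifies to (¬v5 ∧ (¬v5 → v3)) ∧ (v4 ∧ (v5 ∧ v4)).
  v5 = True: the conjunct ¬v5 is False.
  v5 = False: the conjunct v5 is False.
Both cases fail — unsatisfiable.

UNSATISFIABLE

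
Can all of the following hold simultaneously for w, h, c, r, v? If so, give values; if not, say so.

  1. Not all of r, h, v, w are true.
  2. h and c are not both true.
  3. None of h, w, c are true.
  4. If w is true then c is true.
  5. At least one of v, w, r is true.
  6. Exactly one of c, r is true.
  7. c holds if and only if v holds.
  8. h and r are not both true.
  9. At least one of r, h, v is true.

w = False, h = False, c = False, r = True, v = False

  (1) {r, h, v, w}: 1/4 true — not all ✓
  (2) h=F, c=F — not both ✓
  (3) {h, w, c}: 0 true — none ✓
  (4) w=F ⇒ c: vacuous ✓
  (5) {v, w, r}: 1 true — at least one ✓
  (6) {c, r}: 1 true — exactly one ✓
  (7) c=F, v=F — same ✓
  (8) h=F, r=T — not both ✓
  (9) {r, h, v}: 1 true — at least one ✓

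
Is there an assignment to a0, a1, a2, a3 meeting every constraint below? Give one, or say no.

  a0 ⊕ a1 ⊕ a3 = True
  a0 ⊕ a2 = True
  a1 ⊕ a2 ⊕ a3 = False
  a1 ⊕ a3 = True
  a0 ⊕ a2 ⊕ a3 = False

a0 = False, a1 = False, a2 = True, a3 = True

a0 ⊕ a1 ⊕ a3 = F ⊕ F ⊕ T = True ✓
a0 ⊕ a2 = F ⊕ T = True ✓
a1 ⊕ a2 ⊕ a3 = F ⊕ T ⊕ T = False ✓
a1 ⊕ a3 = F ⊕ T = True ✓
a0 ⊕ a2 ⊕ a3 = F ⊕ T ⊕ T = False ✓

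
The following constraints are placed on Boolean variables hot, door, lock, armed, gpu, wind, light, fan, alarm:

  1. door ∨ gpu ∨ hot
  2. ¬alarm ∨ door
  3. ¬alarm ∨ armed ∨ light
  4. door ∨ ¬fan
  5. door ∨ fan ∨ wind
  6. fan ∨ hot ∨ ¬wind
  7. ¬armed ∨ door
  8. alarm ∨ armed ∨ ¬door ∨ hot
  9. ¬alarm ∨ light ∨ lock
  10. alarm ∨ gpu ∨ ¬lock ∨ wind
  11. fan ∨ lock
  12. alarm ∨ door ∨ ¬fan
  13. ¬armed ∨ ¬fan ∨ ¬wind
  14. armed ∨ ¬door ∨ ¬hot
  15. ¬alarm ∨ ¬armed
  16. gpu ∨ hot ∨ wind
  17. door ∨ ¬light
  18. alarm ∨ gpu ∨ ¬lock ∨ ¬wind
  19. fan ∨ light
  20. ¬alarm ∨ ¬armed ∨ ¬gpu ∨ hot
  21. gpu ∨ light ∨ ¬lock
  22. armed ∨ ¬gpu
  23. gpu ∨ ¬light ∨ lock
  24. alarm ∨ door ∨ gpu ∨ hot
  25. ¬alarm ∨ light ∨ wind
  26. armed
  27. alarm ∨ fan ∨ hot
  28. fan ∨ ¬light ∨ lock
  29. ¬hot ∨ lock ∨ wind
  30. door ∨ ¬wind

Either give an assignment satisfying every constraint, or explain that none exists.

Unit clause (armed) forces armed = True.
In (¬armed ∨ door) only door is left, so door = True.
In (¬alarm ∨ ¬armed) only ¬alarm is left, so alarm = False.
Set hot = True.
Try lock = False:
  (fan ∨ lock) forces fan = True.
  (¬armed ∨ ¬fan ∨ ¬wind) forces wind = False.
  clause (¬hot ∨ lock ∨ wind) is falsified — backtrack.
So lock = True.
Try gpu = False:
  (alarm ∨ gpu ∨ ¬lock ∨ wind) forces wind = True.
  clause (alarm ∨ gpu ∨ ¬lock ∨ ¬wind) is falsified — backtrack.
So gpu = True.
Set wind = False.
Set light = True.
Set fan = True.
All clauses satisfied.

hot=T; door=T; lock=T; armed=T; gpu=T; wind=F; light=T; fan=T; alarm=F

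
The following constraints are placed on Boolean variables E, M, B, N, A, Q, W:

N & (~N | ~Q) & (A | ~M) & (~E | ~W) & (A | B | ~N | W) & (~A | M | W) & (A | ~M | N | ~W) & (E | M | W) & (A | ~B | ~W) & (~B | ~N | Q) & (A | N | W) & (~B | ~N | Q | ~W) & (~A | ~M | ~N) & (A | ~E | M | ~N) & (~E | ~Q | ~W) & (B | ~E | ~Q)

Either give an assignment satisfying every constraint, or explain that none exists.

E=F; M=F; B=F; N=T; A=F; Q=F; W=T

Unit clause (N) forces N = True.
In (~N | ~Q) only ~Q is left, so Q = False.
In (~B | ~N | Q) only ~B is left, so B = False.
Try E = True:
  (~E | ~W) forces W = False.
  (A | B | ~N | W) forces A = True.
  (~A | M | W) forces M = True.
  clause (~A | ~M | ~N) is falsified — backtrack.
So E = False.
Try M = True:
  (A | ~M) forces A = True.
  clause (~A | ~M | ~N) is falsified — backtrack.
So M = False.
  then (E | M | W) forces W = True.
Set A = False.
All clauses satisfied.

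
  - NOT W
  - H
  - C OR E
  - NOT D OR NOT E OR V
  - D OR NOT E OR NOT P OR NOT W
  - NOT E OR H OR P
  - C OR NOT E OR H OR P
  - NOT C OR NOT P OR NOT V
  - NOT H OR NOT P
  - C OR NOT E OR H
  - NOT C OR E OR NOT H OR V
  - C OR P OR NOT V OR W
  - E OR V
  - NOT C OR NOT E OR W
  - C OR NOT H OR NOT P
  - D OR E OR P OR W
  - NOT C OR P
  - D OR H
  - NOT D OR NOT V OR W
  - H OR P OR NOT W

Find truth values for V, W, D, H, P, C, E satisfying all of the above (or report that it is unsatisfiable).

V: False, W: False, D: False, H: True, P: False, C: False, E: True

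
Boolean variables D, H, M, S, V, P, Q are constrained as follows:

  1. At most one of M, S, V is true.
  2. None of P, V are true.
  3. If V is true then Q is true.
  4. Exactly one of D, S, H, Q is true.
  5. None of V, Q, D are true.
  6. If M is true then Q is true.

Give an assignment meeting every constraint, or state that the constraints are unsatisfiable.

D = False, H = False, M = False, S = True, V = False, P = False, Q = False

  (1) {M, S, V}: 1 true — at most one ✓
  (2) {P, V}: 0 true — none ✓
  (3) V=F ⇒ Q: vacuous ✓
  (4) {D, S, H, Q}: 1 true — exactly one ✓
  (5) {V, Q, D}: 0 true — none ✓
  (6) M=F ⇒ Q: vacuous ✓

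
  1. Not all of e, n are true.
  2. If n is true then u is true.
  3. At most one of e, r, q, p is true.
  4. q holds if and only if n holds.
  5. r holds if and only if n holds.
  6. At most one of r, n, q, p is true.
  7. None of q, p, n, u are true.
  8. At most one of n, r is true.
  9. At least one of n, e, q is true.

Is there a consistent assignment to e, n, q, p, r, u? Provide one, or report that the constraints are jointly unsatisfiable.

e = True; n = False; q = False; p = False; r = False; u = False

  (1) {e, n}: 1/2 true — not all ✓
  (2) n=F ⇒ u: vacuous ✓
  (3) {e, r, q, p}: 1 true — at most one ✓
  (4) q=F, n=F — same ✓
  (5) r=F, n=F — same ✓
  (6) {r, n, q, p}: 0 true — at most one ✓
  (7) {q, p, n, u}: 0 true — none ✓
  (8) {n, r}: 0 true — at most one ✓
  (9) {n, e, q}: 1 true — at least one ✓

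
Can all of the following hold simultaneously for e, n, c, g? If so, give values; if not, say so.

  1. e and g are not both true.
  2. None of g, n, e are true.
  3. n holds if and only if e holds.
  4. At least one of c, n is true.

e: False, n: False, c: True, g: False

  (1) e=F, g=F — not both ✓
  (2) {g, n, e}: 0 true — none ✓
  (3) n=F, e=F — same ✓
  (4) {c, n}: 1 true — at least one ✓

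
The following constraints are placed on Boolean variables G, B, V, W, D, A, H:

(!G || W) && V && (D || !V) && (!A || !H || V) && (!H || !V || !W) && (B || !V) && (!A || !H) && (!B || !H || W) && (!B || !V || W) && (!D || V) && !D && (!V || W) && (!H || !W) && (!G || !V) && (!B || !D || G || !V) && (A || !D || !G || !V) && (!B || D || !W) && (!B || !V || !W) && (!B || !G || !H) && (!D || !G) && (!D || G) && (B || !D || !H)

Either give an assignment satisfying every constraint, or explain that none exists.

Case V = True:
  (D || !V) forces D = True.
  Clause (!D) is falsified — contradiction.
Case V = False:
  Clause (V) is falsified — contradiction.
Both cases fail, so the formula is unsatisfiable.

Unsatisfiable — no assignment works.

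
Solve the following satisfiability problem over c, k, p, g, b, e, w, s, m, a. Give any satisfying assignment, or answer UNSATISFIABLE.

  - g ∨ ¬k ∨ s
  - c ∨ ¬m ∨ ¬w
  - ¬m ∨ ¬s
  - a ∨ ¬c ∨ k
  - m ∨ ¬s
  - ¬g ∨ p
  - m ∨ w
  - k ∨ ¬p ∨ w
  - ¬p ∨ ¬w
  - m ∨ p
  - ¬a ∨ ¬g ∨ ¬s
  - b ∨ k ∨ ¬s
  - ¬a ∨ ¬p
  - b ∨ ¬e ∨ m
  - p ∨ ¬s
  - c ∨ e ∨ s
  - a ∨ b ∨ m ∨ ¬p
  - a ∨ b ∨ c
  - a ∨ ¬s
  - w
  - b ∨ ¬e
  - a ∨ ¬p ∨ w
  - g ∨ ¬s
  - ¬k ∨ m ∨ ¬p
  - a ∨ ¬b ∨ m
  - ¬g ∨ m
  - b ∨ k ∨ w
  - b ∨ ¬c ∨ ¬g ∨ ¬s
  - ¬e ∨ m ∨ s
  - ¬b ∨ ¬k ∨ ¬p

Unit clause (w) forces w = True.
In (¬p ∨ ¬w) only ¬p is left, so p = False.
In (m ∨ p) only m is left, so m = True.
In (p ∨ ¬s) only ¬s is left, so s = False.
In (c ∨ ¬m ∨ ¬w) only c is left, so c = True.
In (¬g ∨ p) only ¬g is left, so g = False.
In (g ∨ ¬k ∨ s) only ¬k is left, so k = False.
In (a ∨ ¬c ∨ k) only a is left, so a = True.
Set b = False.
  then (b ∨ ¬e) forces e = False.
All clauses satisfied.

c: True; k: False; p: False; g: False; b: False; e: False; w: True; s: False; m: True; a: True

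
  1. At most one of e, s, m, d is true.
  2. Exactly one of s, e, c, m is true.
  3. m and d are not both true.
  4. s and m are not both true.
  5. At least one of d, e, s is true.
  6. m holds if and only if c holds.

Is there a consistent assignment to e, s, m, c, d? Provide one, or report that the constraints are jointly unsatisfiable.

e=T, s=F, m=F, c=F, d=F

  (1) {e, s, m, d}: 1 true — at most one ✓
  (2) {s, e, c, m}: 1 true — exactly one ✓
  (3) m=F, d=F — not both ✓
  (4) s=F, m=F — not both ✓
  (5) {d, e, s}: 1 true — at least one ✓
  (6) m=F, c=F — same ✓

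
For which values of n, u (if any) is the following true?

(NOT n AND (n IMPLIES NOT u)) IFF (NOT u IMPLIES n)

n = False, u = True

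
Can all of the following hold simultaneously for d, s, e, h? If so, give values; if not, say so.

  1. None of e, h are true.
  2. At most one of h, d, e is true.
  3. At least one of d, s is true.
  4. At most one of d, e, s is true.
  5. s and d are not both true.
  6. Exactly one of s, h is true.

d = False, s = True, e = False, h = False

  (1) {e, h}: 0 true — none ✓
  (2) {h, d, e}: 0 true — at most one ✓
  (3) {d, s}: 1 true — at least one ✓
  (4) {d, e, s}: 1 true — at most one ✓
  (5) s=T, d=F — not both ✓
  (6) {s, h}: 1 true — exactly one ✓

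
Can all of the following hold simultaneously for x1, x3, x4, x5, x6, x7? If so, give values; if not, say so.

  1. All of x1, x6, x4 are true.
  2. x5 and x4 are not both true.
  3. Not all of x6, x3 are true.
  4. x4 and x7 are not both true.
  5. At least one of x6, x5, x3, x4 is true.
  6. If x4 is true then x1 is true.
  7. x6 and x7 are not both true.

x1=T, x3=F, x4=T, x5=F, x6=T, x7=F

  (1) {x1, x6, x4}: all 3 true ✓
  (2) x5=F, x4=T — not both ✓
  (3) {x6, x3}: 1/2 true — not all ✓
  (4) x4=T, x7=F — not both ✓
  (5) {x6, x5, x3, x4}: 2 true — at least one ✓
  (6) x4=T ⇒ x1: T ✓
  (7) x6=T, x7=F — not both ✓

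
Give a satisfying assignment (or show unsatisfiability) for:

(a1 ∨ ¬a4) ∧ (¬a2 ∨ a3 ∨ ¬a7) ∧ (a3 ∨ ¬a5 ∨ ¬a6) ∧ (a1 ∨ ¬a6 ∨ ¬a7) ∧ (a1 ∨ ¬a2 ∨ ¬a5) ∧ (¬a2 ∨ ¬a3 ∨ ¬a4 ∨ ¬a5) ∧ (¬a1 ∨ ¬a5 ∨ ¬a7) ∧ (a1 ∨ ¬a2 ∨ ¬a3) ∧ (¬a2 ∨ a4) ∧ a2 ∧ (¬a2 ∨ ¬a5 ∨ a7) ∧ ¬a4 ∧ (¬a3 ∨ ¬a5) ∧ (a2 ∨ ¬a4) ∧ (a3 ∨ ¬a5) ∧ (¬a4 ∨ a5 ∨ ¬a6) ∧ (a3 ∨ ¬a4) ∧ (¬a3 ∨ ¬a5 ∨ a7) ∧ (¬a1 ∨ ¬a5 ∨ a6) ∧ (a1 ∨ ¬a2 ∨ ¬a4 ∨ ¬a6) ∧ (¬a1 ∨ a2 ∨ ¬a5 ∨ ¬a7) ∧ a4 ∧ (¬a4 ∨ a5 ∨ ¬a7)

UNSATISFIABLE

Case a4 = True:
  Clause (¬a4) is falsified — contradiction.
Case a4 = False:
  Clause (a4) is falsified — contradiction.
Both cases fail, so the formula is unsatisfiable.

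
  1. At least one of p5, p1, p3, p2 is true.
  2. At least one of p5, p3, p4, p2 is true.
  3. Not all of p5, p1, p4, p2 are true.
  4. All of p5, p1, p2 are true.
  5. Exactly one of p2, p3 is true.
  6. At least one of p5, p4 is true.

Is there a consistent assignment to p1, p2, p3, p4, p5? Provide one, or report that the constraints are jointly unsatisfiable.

p1 = True; p2 = True; p3 = False; p4 = False; p5 = True

  (1) {p5, p1, p3, p2}: 3 true — at least one ✓
  (2) {p5, p3, p4, p2}: 2 true — at least one ✓
  (3) {p5, p1, p4, p2}: 3/4 true — not all ✓
  (4) {p5, p1, p2}: all 3 true ✓
  (5) {p2, p3}: 1 true — exactly one ✓
  (6) {p5, p4}: 1 true — at least one ✓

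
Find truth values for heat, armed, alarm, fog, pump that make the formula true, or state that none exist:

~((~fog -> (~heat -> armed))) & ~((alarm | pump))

heat = False, armed = False, alarm = False, fog = False, pump = False

  ~((~fog -> (~heat -> armed))) = True
    ~fog -> (~heat -> armed) = False
      ~fog = True
      ~heat -> armed = False
        ~heat = True
  ~((alarm | pump)) = True
    alarm | pump = False
Both conjuncts True, so the formula holds.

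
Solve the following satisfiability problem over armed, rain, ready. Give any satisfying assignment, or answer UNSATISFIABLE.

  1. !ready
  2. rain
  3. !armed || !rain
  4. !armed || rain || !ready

armed = False, rain = True, ready = False

Unit clause (!ready) forces ready = False.
Unit clause (rain) forces rain = True.
In (!armed || !rain) only !armed is left, so armed = False.
Check each clause:
  (!ready): !ready holds.
  (rain): rain holds.
  (!armed || !rain): !armed holds.
  (!armed || rain || !ready): !armed holds.
All clauses satisfied.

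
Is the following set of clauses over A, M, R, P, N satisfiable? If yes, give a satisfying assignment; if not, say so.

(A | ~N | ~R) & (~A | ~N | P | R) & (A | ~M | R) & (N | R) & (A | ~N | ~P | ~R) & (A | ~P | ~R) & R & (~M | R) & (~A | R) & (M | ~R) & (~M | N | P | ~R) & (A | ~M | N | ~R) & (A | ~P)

A: True, M: True, R: True, P: False, N: True

Unit clause (R) forces R = True.
In (M | ~R) only M is left, so M = True.
Try A = False:
  (A | ~N | ~R) forces N = False.
  clause (A | ~M | N | ~R) is falsified — backtrack.
So A = True.
Set P = False.
  then (~M | N | P | ~R) forces N = True.
All clauses satisfied.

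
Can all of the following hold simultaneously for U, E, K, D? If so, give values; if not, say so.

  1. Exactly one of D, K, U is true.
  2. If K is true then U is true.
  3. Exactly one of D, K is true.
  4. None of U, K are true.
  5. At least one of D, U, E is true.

U: False; E: False; K: False; D: True

  (1) {D, K, U}: 1 true — exactly one ✓
  (2) K=F ⇒ U: vacuous ✓
  (3) {D, K}: 1 true — exactly one ✓
  (4) {U, K}: 0 true — none ✓
  (5) {D, U, E}: 1 true — at least one ✓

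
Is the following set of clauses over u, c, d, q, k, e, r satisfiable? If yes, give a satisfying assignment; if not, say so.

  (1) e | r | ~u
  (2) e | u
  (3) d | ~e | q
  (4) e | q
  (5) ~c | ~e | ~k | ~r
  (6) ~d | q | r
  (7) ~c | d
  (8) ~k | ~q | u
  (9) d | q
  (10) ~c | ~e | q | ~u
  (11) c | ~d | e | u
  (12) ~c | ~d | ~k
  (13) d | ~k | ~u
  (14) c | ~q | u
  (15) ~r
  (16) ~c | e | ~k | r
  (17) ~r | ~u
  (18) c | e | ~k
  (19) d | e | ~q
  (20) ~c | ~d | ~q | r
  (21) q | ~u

u: True, c: False, d: True, q: True, k: True, e: True, r: False

Unit clause (~r) forces r = False.
Set u = True.
  then (e | r | ~u) forces e = True.
  then (q | ~u) forces q = True.
Try c = True:
  (~c | d) forces d = True.
  clause (~c | ~d | ~q | r) is falsified — backtrack.
So c = False.
Set d = True.
Set k = True.
All clauses satisfied.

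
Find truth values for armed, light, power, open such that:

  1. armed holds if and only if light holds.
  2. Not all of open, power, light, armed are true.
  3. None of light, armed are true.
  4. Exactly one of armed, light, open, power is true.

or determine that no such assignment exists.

armed: False; light: False; power: False; open: True

  (1) armed=F, light=F — same ✓
  (2) {open, power, light, armed}: 1/4 true — not all ✓
  (3) {light, armed}: 0 true — none ✓
  (4) {armed, light, open, power}: 1 true — exactly one ✓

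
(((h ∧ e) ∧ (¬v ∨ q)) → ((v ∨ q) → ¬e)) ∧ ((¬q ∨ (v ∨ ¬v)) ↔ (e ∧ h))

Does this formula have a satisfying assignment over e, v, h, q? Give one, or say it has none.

e: True, v: False, h: True, q: False

  ((h ∧ e) ∧ (¬v ∨ q)) → ((v ∨ q) → ¬e) = True
    (h ∧ e) ∧ (¬v ∨ q) = True
      h ∧ e = True
      ¬v ∨ q = True
        ¬v = True
    (v ∨ q) → ¬e = True
      v ∨ q = False
      ¬e = False
  (¬q ∨ (v ∨ ¬v)) ↔ (e ∧ h) = True
    ¬q ∨ (v ∨ ¬v) = True
      ¬q = True
      v ∨ ¬v = True
        ¬v = True
    e ∧ h = True
Both conjuncts True, so the formula holds.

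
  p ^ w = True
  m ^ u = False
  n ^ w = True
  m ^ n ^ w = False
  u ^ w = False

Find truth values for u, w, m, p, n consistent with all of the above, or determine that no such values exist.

u=T, w=T, m=T, p=F, n=F

p ^ w = F ^ T = True ✓
m ^ u = T ^ T = False ✓
n ^ w = F ^ T = True ✓
m ^ n ^ w = T ^ F ^ T = False ✓
u ^ w = T ^ T = False ✓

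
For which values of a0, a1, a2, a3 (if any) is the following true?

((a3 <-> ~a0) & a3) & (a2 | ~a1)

a0 = False, a1 = True, a2 = True, a3 = True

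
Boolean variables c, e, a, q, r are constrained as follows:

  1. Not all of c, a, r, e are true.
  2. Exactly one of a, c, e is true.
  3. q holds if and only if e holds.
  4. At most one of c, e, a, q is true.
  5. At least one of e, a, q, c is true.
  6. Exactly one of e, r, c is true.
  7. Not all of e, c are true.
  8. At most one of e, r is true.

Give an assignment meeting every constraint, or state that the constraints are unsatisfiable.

c = True, e = False, a = False, q = False, r = False

  (1) {c, a, r, e}: 1/4 true — not all ✓
  (2) {a, c, e}: 1 true — exactly one ✓
  (3) q=F, e=F — same ✓
  (4) {c, e, a, q}: 1 true — at most one ✓
  (5) {e, a, q, c}: 1 true — at least one ✓
  (6) {e, r, c}: 1 true — exactly one ✓
  (7) {e, c}: 1/2 true — not all ✓
  (8) {e, r}: 0 true — at most one ✓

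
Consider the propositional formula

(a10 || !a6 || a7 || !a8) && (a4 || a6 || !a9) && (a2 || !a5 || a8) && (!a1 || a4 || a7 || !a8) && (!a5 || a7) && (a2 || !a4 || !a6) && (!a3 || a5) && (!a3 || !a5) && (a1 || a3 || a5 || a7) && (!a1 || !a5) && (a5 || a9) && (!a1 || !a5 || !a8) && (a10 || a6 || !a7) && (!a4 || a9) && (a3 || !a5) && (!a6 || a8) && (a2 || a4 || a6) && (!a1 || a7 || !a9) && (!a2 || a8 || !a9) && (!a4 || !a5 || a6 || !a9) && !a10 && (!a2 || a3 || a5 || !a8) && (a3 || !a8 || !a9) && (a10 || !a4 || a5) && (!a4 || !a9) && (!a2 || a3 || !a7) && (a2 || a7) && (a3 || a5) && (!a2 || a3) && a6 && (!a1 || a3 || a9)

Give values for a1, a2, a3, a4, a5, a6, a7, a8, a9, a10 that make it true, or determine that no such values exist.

Case a3 = True:
  (!a3 || a5) forces a5 = True.
  Clause (!a3 || !a5) is falsified — contradiction.
Case a3 = False:
  (a3 || !a5) forces a5 = False.
  Clause (a3 || a5) is falsified — contradiction.
Both cases fail, so the formula is unsatisfiable.

UNSATISFIABLE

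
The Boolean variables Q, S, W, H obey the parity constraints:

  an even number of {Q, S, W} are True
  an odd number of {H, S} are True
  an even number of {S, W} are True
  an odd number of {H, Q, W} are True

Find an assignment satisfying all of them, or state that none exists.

Q = False, S = True, W = True, H = False

{Q, S, W}: 2 true → even ✓
{H, S}: 1 true → odd ✓
{S, W}: 2 true → even ✓
{H, Q, W}: 1 true → odd ✓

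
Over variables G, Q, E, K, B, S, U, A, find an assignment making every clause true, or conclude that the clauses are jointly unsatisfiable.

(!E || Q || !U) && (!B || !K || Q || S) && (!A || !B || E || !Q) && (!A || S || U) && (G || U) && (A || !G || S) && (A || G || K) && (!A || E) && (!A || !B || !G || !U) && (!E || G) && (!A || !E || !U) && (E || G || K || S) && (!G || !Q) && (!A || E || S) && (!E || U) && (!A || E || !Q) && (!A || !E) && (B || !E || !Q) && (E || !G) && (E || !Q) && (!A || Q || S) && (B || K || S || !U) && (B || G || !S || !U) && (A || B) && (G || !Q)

Try G = True:
  (!G || !Q) forces Q = False.
  (E || !G) forces E = True.
  (!E || Q || !U) forces U = False.
  clause (!E || U) is falsified — backtrack.
So G = False.
  then (G || U) forces U = True.
  then (!E || G) forces E = False.
  then (E || !Q) forces Q = False.
  then (!A || E) forces A = False.
  then (A || B) forces B = True.
  then (A || G || K) forces K = True.
  then (!B || !K || Q || S) forces S = True.
All clauses satisfied.

G=F, Q=F, E=F, K=T, B=T, S=T, U=T, A=F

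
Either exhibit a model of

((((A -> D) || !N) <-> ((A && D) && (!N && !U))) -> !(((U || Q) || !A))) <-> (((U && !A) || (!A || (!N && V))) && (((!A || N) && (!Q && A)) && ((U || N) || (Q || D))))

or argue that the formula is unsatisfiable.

V=F, N=T, A=T, D=F, Q=T, U=T

  ((((A -> D) || !N) <-> ((A && D) && (!N && !U))) -> !(((U || Q) || !A))) <-> (((U && !A) || (!A || (!N && V))) && (((!A || N) && (!Q && A)) && ((U || N) || (Q || D)))) = True
    (((A -> D) || !N) <-> ((A && D) && (!N && !U))) -> !(((U || Q) || !A)) = False
      ((A -> D) || !N) <-> ((A && D) && (!N && !U)) = True
        (A -> D) || !N = False
          A -> D = False
          !N = False
        (A && D) && (!N && !U) = False
          A && D = False
          !N && !U = False
            !N = False
            !U = False
      !(((U || Q) || !A)) = False
        (U || Q) || !A = True
          U || Q = True
          !A = False
    ((U && !A) || (!A || (!N && V))) && (((!A || N) && (!Q && A)) && ((U || N) || (Q || D))) = False
      (U && !A) || (!A || (!N && V)) = False
        U && !A = False
          !A = False
        !A || (!N && V) = False
          !A = False
          !N && V = False
            !N = False
      ((!A || N) && (!Q && A)) && ((U || N) || (Q || D)) = False
        (!A || N) && (!Q && A) = False
          !A || N = True
            !A = False
          !Q && A = False
            !Q = False
        (U || N) || (Q || D) = True
          U || N = True
          Q || D = True
The formula evaluates to True.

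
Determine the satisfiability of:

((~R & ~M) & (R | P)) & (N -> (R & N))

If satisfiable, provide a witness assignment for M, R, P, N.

M: False, R: False, P: True, N: False

  (~R & ~M) & (R | P) = True
    ~R & ~M = True
      ~R = True
      ~M = True
    R | P = True
  N -> (R & N) = True
    R & N = False
Both conjuncts True, so the formula holds.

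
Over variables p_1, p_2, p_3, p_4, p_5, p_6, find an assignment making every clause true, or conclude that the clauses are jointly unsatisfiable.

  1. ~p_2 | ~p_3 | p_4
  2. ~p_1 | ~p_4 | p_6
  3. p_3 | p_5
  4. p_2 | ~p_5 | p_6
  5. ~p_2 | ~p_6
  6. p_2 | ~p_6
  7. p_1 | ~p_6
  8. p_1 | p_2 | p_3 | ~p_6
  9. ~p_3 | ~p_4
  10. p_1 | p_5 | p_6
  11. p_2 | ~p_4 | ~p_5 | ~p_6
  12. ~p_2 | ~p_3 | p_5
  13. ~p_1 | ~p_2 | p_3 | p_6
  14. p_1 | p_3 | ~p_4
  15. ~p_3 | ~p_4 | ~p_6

p_1=F, p_2=T, p_3=F, p_4=F, p_5=T, p_6=F

Set p_1 = False.
  then (p_1 | ~p_6) forces p_6 = False.
  then (p_1 | p_5 | p_6) forces p_5 = True.
  then (p_2 | ~p_5 | p_6) forces p_2 = True.
Try p_3 = True:
  (~p_2 | ~p_3 | p_4) forces p_4 = True.
  clause (~p_3 | ~p_4) is falsified — backtrack.
So p_3 = False.
  then (p_1 | p_3 | ~p_4) forces p_4 = False.
All clauses satisfied.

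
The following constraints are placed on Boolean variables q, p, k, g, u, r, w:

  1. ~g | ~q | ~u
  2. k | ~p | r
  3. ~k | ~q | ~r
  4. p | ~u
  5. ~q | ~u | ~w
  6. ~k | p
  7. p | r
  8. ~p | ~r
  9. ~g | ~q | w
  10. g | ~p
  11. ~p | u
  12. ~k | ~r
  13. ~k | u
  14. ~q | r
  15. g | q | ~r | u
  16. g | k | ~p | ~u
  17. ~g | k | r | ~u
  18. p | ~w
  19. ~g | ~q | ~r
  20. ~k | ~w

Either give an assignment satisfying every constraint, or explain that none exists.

q: True, p: False, k: False, g: False, u: False, r: True, w: False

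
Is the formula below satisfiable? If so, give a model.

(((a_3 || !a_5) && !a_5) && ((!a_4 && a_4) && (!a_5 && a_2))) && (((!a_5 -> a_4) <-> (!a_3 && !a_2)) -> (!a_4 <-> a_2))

Unsatisfiable

Case a_4 = True: the conjunct !a_4 is False.
Case a_4 = False: the conjunct a_4 is False.
Both cases fail — unsatisfiable.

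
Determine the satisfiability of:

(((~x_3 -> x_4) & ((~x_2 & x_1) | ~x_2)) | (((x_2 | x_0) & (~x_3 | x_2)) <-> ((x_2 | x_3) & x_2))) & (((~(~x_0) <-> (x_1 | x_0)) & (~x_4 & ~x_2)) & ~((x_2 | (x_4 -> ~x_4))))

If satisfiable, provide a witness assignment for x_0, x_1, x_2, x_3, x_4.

UNSATISFIABLE

Case x_4 = True: the conjunct ~x_4 is False.
Case x_4 = False: the conjunct ~((x_2 | (x_4 -> ~x_4))) becomes ~((x_2 | True)) = False.
Both cases fail — unsatisfiable.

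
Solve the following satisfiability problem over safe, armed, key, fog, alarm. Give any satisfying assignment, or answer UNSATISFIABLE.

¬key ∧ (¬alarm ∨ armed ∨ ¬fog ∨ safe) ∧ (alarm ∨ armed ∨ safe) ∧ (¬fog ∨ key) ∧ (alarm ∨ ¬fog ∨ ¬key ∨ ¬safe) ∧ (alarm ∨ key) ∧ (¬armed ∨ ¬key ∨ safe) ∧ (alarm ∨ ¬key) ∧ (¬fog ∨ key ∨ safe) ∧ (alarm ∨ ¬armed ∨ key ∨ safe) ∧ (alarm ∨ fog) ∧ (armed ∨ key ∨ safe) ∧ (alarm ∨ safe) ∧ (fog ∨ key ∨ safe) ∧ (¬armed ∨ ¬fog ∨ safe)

safe: True; armed: False; key: False; fog: False; alarm: True

Unit clause (¬key) forces key = False.
In (¬fog ∨ key) only ¬fog is left, so fog = False.
In (alarm ∨ key) only alarm is left, so alarm = True.
In (fog ∨ key ∨ safe) only safe is left, so safe = True.
Set armed = False.
All clauses satisfied.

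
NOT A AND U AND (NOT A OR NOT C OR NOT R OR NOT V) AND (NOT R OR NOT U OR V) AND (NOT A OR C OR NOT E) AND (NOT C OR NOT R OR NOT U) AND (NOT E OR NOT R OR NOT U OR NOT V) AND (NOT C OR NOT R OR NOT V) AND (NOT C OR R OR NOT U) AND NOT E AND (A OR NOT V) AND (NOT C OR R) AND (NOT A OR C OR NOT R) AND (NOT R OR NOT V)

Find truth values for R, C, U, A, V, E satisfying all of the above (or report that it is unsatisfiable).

Unit clause (NOT A) forces A = False.
Unit clause (U) forces U = True.
Unit clause (NOT E) forces E = False.
In (A OR NOT V) only NOT V is left, so V = False.
In (NOT R OR NOT U OR V) only NOT R is left, so R = False.
In (NOT C OR R OR NOT U) only NOT C is left, so C = False.
All clauses satisfied.

R: False, C: False, U: True, A: False, V: False, E: False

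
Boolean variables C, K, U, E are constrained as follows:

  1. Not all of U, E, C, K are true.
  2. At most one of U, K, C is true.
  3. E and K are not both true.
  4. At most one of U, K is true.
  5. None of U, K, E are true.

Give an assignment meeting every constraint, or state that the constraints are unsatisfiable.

C=F, K=F, U=F, E=F

  (1) {U, E, C, K}: 0/4 true — not all ✓
  (2) {U, K, C}: 0 true — at most one ✓
  (3) E=F, K=F — not both ✓
  (4) {U, K}: 0 true — at most one ✓
  (5) {U, K, E}: 0 true — none ✓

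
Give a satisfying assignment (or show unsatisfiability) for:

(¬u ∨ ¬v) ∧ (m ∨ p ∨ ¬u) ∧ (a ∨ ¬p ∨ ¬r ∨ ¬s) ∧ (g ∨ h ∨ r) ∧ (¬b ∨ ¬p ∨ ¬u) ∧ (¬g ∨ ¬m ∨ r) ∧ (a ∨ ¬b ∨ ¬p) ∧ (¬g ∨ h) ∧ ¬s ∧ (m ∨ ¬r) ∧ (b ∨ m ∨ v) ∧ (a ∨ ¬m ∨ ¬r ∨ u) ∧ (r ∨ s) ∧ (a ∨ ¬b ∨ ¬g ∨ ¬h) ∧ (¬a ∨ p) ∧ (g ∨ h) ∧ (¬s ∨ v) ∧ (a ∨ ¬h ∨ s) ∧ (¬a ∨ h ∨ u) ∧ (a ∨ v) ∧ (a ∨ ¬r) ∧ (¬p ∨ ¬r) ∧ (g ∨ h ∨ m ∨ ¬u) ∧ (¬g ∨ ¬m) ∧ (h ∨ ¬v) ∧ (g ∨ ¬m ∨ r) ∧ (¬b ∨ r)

Case s = True:
  Clause (¬s) is falsified — contradiction.
Case s = False:
  (r ∨ s) forces r = True.
  (m ∨ ¬r) forces m = True.
  (a ∨ ¬r) forces a = True.
  (¬a ∨ p) forces p = True.
  Clause (¬p ∨ ¬r) is falsified — contradiction.
Both cases fail, so the formula is unsatisfiable.

Unsatisfiable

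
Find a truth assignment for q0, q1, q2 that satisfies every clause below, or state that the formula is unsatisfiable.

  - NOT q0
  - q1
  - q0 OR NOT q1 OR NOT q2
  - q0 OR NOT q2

Unit clause (NOT q0) forces q0 = False.
Unit clause (q1) forces q1 = True.
In (q0 OR NOT q1 OR NOT q2) only NOT q2 is left, so q2 = False.
Check each clause:
  (NOT q0): NOT q0 holds.
  (q1): q1 holds.
  (q0 OR NOT q1 OR NOT q2): NOT q2 holds.
  (q0 OR NOT q2): NOT q2 holds.
All clauses satisfied.

q0=F, q1=T, q2=F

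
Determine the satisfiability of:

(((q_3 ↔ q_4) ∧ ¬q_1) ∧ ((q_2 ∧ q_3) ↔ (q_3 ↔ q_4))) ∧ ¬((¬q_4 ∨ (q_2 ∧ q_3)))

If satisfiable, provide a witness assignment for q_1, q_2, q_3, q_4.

No satisfying assignment exists.

Case q_4 = True: the formula simplifies to ((q_3 ∧ ¬q_1) ∧ ((q_2 ∧ q_3) ↔ q_3)) ∧ ¬((q_2 ∧ q_3)).
  q_3 = True: simplifies to (¬q_1 ∧ q_2) ∧ ¬q_2.
    q_2 = True: the conjunct ¬q_2 is False.
    q_2 = False: the conjunct q_2 is False.
  q_3 = False: the conjunct q_3 is False.
Case q_4 = False: the conjunct ¬((¬q_4 ∨ (q_2 ∧ q_3))) becomes ¬((True ∨ (q_2 ∧ q_3))) = False.
Both cases fail — unsatisfiable.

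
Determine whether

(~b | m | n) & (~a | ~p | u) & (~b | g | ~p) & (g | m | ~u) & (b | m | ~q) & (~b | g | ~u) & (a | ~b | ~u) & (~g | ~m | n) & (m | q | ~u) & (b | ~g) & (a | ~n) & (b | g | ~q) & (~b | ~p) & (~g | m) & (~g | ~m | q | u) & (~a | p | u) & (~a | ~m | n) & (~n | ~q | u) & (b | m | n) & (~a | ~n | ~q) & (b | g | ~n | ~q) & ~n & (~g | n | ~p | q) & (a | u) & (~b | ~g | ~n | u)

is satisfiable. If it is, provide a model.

Unit clause (~n) forces n = False.
Set p = True.
  then (~b | ~p) forces b = False.
  then (b | m | n) forces m = True.
  then (~g | ~m | n) forces g = False.
  then (b | g | ~q) forces q = False.
  then (~a | ~m | n) forces a = False.
  then (a | u) forces u = True.
All clauses satisfied.

p = True, u = True, b = False, n = False, q = False, a = False, g = False, m = True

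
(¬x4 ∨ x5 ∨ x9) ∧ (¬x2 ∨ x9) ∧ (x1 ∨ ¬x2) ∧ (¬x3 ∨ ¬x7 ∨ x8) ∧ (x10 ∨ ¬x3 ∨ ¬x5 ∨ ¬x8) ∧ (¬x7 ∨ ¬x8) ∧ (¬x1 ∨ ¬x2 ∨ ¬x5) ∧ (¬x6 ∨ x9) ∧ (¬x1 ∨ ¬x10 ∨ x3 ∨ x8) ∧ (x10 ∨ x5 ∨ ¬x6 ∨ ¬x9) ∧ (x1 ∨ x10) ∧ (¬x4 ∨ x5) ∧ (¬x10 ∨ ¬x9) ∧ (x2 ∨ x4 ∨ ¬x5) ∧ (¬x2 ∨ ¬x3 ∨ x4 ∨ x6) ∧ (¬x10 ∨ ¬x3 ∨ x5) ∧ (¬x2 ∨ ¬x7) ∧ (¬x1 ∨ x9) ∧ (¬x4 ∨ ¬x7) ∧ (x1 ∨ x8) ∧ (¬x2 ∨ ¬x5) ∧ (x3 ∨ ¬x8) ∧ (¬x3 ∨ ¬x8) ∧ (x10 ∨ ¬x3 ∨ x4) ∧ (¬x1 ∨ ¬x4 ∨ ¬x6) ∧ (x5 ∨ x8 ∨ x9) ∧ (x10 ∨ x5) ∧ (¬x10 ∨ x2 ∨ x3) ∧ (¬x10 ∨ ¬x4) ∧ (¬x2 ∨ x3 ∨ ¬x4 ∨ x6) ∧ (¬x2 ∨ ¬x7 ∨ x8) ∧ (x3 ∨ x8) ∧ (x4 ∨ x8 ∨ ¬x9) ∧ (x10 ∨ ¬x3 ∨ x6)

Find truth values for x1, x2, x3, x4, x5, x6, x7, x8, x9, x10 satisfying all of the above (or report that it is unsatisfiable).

Case x3 = True:
  (¬x3 ∨ ¬x8) forces x8 = False.
  (¬x3 ∨ ¬x7 ∨ x8) forces x7 = False.
  (x1 ∨ x8) forces x1 = True.
  (¬x1 ∨ x9) forces x9 = True.
  (¬x10 ∨ ¬x9) forces x10 = False.
  (x10 ∨ ¬x3 ∨ x4) forces x4 = True.
  (¬x4 ∨ x5) forces x5 = True.
  (¬x1 ∨ ¬x2 ∨ ¬x5) forces x2 = False.
  (¬x1 ∨ ¬x4 ∨ ¬x6) forces x6 = False.
  Clause (x10 ∨ ¬x3 ∨ x6) is falsified — contradiction.
Case x3 = False:
  (x3 ∨ ¬x8) forces x8 = False.
  Clause (x3 ∨ x8) is falsified — contradiction.
Both cases fail, so the formula is unsatisfiable.

Unsatisfiable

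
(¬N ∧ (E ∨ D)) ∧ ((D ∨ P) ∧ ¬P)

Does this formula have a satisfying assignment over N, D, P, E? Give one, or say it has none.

N=F, D=T, P=F, E=T

  ¬N ∧ (E ∨ D) = True
    ¬N = True
    E ∨ D = True
  (D ∨ P) ∧ ¬P = True
    D ∨ P = True
    ¬P = True
Both conjuncts True, so the formula holds.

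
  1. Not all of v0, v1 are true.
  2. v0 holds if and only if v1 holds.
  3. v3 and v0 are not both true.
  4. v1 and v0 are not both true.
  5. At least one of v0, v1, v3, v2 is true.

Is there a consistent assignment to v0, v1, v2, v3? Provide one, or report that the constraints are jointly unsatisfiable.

v0=F; v1=F; v2=F; v3=T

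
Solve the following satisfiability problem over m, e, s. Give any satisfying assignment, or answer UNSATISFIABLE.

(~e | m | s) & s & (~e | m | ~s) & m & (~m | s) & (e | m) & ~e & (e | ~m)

The formula is unsatisfiable.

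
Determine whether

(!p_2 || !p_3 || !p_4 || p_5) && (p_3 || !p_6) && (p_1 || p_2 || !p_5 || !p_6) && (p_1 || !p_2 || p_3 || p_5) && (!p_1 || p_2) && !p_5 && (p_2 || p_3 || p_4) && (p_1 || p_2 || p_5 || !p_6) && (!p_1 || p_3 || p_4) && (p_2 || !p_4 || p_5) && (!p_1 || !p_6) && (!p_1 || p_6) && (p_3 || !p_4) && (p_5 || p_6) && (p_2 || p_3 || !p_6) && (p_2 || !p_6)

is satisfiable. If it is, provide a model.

Unit clause (!p_5) forces p_5 = False.
In (p_5 || p_6) only p_6 is left, so p_6 = True.
In (p_2 || !p_6) only p_2 is left, so p_2 = True.
In (p_3 || !p_6) only p_3 is left, so p_3 = True.
In (!p_1 || !p_6) only !p_1 is left, so p_1 = False.
In (!p_2 || !p_3 || !p_4 || p_5) only !p_4 is left, so p_4 = False.
All clauses satisfied.

p_1=F, p_2=T, p_3=T, p_4=F, p_5=F, p_6=T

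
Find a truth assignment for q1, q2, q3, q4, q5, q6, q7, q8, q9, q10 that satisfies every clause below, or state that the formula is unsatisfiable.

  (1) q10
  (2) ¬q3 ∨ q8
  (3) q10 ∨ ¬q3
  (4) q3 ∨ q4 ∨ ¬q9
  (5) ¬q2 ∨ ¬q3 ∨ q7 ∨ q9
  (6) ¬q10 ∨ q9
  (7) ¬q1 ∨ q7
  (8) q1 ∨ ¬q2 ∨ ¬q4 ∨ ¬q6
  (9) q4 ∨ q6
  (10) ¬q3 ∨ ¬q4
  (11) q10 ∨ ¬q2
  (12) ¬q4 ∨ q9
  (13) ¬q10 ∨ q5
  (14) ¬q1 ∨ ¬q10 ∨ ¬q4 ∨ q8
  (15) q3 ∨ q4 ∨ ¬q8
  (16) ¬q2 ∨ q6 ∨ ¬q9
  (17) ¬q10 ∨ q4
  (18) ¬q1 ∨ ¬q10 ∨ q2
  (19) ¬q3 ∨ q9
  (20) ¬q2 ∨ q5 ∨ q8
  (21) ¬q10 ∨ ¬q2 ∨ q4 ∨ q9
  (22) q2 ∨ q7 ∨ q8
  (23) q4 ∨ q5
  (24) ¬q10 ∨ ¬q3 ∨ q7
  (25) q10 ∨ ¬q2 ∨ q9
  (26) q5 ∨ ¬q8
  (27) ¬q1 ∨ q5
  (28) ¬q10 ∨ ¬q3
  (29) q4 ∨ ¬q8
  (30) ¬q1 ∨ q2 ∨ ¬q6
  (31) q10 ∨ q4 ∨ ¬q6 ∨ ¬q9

q1 = False, q2 = False, q3 = False, q4 = True, q5 = True, q6 = False, q7 = False, q8 = True, q9 = True, q10 = True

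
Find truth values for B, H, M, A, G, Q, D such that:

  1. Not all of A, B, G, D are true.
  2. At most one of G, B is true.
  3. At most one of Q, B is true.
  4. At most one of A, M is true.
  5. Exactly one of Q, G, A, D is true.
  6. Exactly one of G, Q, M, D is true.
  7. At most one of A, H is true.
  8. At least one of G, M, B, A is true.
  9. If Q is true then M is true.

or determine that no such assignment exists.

B = False, H = True, M = False, A = False, G = True, Q = False, D = False

  (1) {A, B, G, D}: 1/4 true — not all ✓
  (2) {G, B}: 1 true — at most one ✓
  (3) {Q, B}: 0 true — at most one ✓
  (4) {A, M}: 0 true — at most one ✓
  (5) {Q, G, A, D}: 1 true — exactly one ✓
  (6) {G, Q, M, D}: 1 true — exactly one ✓
  (7) {A, H}: 1 true — at most one ✓
  (8) {G, M, B, A}: 1 true — at least one ✓
  (9) Q=F ⇒ M: vacuous ✓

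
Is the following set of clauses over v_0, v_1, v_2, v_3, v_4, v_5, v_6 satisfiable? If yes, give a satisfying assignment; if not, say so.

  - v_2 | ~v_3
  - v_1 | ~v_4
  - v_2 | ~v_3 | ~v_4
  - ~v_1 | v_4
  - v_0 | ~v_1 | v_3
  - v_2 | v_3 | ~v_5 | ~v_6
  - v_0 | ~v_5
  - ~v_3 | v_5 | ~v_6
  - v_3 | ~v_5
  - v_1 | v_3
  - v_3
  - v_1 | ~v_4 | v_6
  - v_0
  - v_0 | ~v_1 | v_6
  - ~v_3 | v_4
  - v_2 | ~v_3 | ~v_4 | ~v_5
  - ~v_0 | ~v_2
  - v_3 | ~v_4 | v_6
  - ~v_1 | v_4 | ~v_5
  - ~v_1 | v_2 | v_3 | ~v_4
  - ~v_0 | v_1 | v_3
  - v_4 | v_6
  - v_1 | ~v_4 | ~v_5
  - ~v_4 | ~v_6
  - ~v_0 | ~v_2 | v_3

Unsatisfiable

Case v_0 = True:
  (v_3) forces v_3 = True.
  (v_2 | ~v_3) forces v_2 = True.
  Clause (~v_0 | ~v_2) is falsified — contradiction.
Case v_0 = False:
  Clause (v_0) is falsified — contradiction.
Both cases fail, so the formula is unsatisfiable.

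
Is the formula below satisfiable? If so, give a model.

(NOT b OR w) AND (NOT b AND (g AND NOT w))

g = True; w = False; b = False

  NOT b OR w = True
    NOT b = True
  NOT b AND (g AND NOT w) = True
    NOT b = True
    g AND NOT w = True
      NOT w = True
Both conjuncts True, so the formula holds.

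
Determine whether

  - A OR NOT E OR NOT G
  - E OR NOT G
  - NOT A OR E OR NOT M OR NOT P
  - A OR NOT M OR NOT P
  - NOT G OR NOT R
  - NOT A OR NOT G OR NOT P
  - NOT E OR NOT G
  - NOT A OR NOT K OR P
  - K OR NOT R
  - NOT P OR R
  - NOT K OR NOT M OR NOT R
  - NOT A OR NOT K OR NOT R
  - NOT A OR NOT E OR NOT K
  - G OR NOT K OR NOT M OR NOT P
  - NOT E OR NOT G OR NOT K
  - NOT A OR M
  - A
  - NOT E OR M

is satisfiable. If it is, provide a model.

Unit clause (A) forces A = True.
In (NOT A OR M) only M is left, so M = True.
Try P = True:
  (NOT A OR E OR NOT M OR NOT P) forces E = True.
  (NOT A OR NOT G OR NOT P) forces G = False.
  (NOT P OR R) forces R = True.
  (K OR NOT R) forces K = True.
  clause (NOT K OR NOT M OR NOT R) is falsified — backtrack.
So P = False.
  then (NOT A OR NOT K OR P) forces K = False.
  then (K OR NOT R) forces R = False.
Set E = True.
  then (NOT E OR NOT G) forces G = False.
All clauses satisfied.

M: True; A: True; P: False; E: True; G: False; K: False; R: False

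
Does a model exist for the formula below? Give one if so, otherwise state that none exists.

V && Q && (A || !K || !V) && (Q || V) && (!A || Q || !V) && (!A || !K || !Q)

K=F, V=T, Q=T, A=F

Unit clause (V) forces V = True.
Unit clause (Q) forces Q = True.
Try K = True:
  (A || !K || !V) forces A = True.
  clause (!A || !K || !Q) is falsified — backtrack.
So K = False.
Set A = False.
Check each clause:
  (V): V holds.
  (Q): Q holds.
  (A || !K || !V): !K holds.
  (Q || V): Q holds.
  (!A || Q || !V): !A holds.
  (!A || !K || !Q): !A holds.
All clauses satisfied.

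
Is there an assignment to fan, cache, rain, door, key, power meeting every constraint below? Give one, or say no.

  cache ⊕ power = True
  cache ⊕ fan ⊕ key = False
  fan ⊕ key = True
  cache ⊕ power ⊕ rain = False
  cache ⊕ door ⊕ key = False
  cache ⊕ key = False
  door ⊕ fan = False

fan=F, cache=T, rain=T, door=F, key=T, power=F

cache ⊕ power = T ⊕ F = True ✓
cache ⊕ fan ⊕ key = T ⊕ F ⊕ T = False ✓
fan ⊕ key = F ⊕ T = True ✓
cache ⊕ power ⊕ rain = T ⊕ F ⊕ T = False ✓
cache ⊕ door ⊕ key = T ⊕ F ⊕ T = False ✓
cache ⊕ key = T ⊕ T = False ✓
door ⊕ fan = F ⊕ F = False ✓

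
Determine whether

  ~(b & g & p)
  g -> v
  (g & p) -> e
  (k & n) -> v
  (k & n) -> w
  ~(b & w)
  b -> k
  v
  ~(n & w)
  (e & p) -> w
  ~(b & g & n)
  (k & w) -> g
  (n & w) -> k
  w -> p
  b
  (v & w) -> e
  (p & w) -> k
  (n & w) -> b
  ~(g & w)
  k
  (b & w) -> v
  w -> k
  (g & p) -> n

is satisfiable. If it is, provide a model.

Unit clause (v) forces v = True.
Unit clause (k) forces k = True.
Unit clause (b) forces b = True.
In (~b | ~w) only ~w is left, so w = False.
In (~k | ~n | w) only ~n is left, so n = False.
Set e = False.
Set p = True.
  then (~b | ~g | ~p) forces g = False.
All clauses satisfied.

e: False, w: False, b: True, n: False, p: True, k: True, v: True, g: False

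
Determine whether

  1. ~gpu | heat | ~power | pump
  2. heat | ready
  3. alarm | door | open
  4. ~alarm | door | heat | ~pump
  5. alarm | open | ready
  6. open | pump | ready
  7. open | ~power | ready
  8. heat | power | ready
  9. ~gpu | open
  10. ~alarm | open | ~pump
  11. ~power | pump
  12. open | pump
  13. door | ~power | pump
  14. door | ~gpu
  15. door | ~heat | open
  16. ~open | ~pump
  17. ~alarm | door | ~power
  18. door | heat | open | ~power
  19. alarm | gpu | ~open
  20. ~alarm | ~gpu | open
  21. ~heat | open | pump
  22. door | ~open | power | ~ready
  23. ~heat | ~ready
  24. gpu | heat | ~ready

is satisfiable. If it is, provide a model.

ready: False, alarm: True, gpu: False, pump: False, power: False, heat: True, door: False, open: True

Set ready = False.
  then (heat | ready) forces heat = True.
Set alarm = True.
Set gpu = False.
Try pump = True:
  (~alarm | open | ~pump) forces open = True.
  clause (~open | ~pump) is falsified — backtrack.
So pump = False.
  then (open | pump | ready) forces open = True.
  then (~power | pump) forces power = False.
Set door = False.
All clauses satisfied.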